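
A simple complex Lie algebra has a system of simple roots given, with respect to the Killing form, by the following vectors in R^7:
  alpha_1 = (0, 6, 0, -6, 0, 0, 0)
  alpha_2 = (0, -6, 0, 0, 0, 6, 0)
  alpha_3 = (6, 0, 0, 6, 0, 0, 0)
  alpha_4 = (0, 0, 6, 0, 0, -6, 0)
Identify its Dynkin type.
A_4

Compute the Cartan integers a_ij = 2(alpha_i, alpha_j)/(alpha_j, alpha_j); the resulting 4x4 Cartan matrix is
[[2, -1, -1, 0], [-1, 2, 0, -1], [-1, 0, 2, 0], [0, -1, 0, 2]].
All simple roots have the same length, so the diagram is simply laced. The associated Dynkin diagram is a chain of 4 nodes with single edges (A_4), so the type is A_4 (the algebra sl(5)).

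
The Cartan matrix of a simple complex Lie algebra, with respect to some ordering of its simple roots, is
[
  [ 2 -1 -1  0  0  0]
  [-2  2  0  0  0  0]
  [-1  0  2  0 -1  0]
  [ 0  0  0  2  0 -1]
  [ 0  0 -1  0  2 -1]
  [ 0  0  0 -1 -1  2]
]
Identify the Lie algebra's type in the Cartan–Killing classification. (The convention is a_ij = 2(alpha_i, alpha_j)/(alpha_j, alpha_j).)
C_6 (sp(12))

The matrix has rank 6 with 2's on the diagonal. Reading the off-diagonal entries as Dynkin edges (a single edge where a_ij = a_ji = -1; a double or triple edge where a_ij * a_ji = 2 or 3), the diagram is a chain of 6 nodes with a double edge at one end; the terminal node there is the unique long simple root (C_6). One simple-root ordering that puts it in standard form is (alpha_4, alpha_6, alpha_5, alpha_3, alpha_1, alpha_2). So the algebra is type C_6, i.e. sp(12).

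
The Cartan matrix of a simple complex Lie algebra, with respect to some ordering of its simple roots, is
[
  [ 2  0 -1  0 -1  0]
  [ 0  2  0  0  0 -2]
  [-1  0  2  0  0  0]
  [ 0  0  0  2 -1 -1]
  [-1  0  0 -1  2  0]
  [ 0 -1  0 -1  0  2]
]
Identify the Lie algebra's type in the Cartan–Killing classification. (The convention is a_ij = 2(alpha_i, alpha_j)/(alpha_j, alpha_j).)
C6

The matrix has rank 6 with 2's on the diagonal. Reading the off-diagonal entries as Dynkin edges (a single edge where a_ij = a_ji = -1; a double or triple edge where a_ij * a_ji = 2 or 3), the diagram is a chain of 6 nodes with a double edge at one end; the terminal node there is the unique long simple root (C_6). One simple-root ordering that puts it in standard form is (alpha_3, alpha_1, alpha_5, alpha_4, alpha_6, alpha_2). So the algebra is type C_6, i.e. sp(12).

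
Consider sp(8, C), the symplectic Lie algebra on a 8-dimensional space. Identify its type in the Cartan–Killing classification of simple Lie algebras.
type C_4

This is sp(8), which has dimension 8(8+1)/2 = 36 and rank 8/2 = 4. In the classification of classical Lie algebras, the symplectic algebra sp(2n) has type C_n; here n = 4, so the Dynkin diagram is a chain of 4 nodes with a double edge at one end; the terminal node there is the unique long simple root (C_4). Hence the type is C_4.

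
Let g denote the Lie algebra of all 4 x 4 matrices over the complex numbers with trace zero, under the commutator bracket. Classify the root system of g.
This is sl(4), which has dimension 4^2 - 1 = 15 and rank 4 - 1 = 3 (a Cartan subalgebra is the diagonal traceless matrices). In the classification of classical Lie algebras, the special linear algebra sl(n+1) has type A_n; here n = 3, so the Dynkin diagram is a chain of 3 nodes with single edges (A_3). Hence the type is A_3.

A_3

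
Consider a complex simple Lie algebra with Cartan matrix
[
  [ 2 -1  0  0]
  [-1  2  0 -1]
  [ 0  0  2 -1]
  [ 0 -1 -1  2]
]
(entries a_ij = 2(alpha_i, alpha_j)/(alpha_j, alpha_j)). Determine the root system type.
A_4

The matrix has rank 4 with 2's on the diagonal. Reading the off-diagonal entries as Dynkin edges (a single edge where a_ij = a_ji = -1; a double or triple edge where a_ij * a_ji = 2 or 3), the diagram is a chain of 4 nodes with single edges (A_4). One simple-root ordering that puts it in standard form is (alpha_1, alpha_2, alpha_4, alpha_3). So the algebra is type A_4, i.e. sl(5).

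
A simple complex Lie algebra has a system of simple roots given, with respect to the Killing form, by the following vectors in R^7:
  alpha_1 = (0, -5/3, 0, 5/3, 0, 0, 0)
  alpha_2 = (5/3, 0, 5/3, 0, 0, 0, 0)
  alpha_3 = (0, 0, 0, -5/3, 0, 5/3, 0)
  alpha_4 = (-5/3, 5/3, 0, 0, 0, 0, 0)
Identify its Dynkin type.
type A_4

Compute the Cartan integers a_ij = 2(alpha_i, alpha_j)/(alpha_j, alpha_j); the resulting 4x4 Cartan matrix is
[[2, 0, -1, -1], [0, 2, 0, -1], [-1, 0, 2, 0], [-1, -1, 0, 2]].
All simple roots have the same length, so the diagram is simply laced. The associated Dynkin diagram is a chain of 4 nodes with single edges (A_4), so the type is A_4 (the algebra sl(5)).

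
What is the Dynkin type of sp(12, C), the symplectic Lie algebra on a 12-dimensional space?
C6

This is sp(12), which has dimension 12(12+1)/2 = 78 and rank 12/2 = 6. In the classification of classical Lie algebras, the symplectic algebra sp(2n) has type C_n; here n = 6, so the Dynkin diagram is a chain of 6 nodes with a double edge at one end; the terminal node there is the unique long simple root (C_6). Hence the type is C_6.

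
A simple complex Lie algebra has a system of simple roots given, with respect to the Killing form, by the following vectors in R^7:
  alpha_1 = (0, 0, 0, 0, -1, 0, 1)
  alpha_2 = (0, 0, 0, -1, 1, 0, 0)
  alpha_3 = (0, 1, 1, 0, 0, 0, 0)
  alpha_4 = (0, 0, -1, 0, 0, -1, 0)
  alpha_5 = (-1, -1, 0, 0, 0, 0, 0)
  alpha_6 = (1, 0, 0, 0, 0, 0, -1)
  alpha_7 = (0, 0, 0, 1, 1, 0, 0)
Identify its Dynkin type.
D_7 (so(14))

Compute the Cartan integers a_ij = 2(alpha_i, alpha_j)/(alpha_j, alpha_j); the resulting 7x7 Cartan matrix is
[[2, -1, 0, 0, 0, -1, -1], [-1, 2, 0, 0, 0, 0, 0], [0, 0, 2, -1, -1, 0, 0], [0, 0, -1, 2, 0, 0, 0], [0, 0, -1, 0, 2, -1, 0], [-1, 0, 0, 0, -1, 2, 0], [-1, 0, 0, 0, 0, 0, 2]].
All simple roots have the same length, so the diagram is simply laced. The associated Dynkin diagram is a chain of 5 nodes with a fork of two nodes at one end (D_7), so the type is D_7 (the algebra so(14)).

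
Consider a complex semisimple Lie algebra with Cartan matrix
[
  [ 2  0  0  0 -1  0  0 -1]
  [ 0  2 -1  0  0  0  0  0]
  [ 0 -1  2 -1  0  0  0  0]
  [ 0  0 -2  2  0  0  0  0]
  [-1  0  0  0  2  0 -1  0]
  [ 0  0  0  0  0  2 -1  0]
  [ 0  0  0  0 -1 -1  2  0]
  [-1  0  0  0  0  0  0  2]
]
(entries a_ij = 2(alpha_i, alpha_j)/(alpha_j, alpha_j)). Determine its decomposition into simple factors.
A_5 + C_3

The diagram associated to this matrix has two connected components: the simple roots {alpha_1, alpha_5, alpha_6, alpha_7, alpha_8} form a chain of 5 nodes with single edges (A_5), and {alpha_2, alpha_3, alpha_4} form a chain of 3 nodes with a double edge at one end; the terminal node there is the unique long simple root (C_3). A semisimple Lie algebra decomposes uniquely as the direct sum of simple ideals, one per connected component of its Dynkin diagram, so g ≅ A_5 ⊕ C_3 (dimension 35 + 21 = 56).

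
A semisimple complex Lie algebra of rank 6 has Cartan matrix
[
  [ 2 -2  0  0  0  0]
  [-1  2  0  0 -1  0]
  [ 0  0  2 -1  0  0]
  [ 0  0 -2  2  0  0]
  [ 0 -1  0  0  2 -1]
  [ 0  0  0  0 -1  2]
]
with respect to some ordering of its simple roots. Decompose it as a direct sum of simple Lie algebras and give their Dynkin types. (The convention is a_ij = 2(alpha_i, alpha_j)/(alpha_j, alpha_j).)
B2 ⊕ C4

The diagram associated to this matrix has two connected components: the simple roots {alpha_3, alpha_4} form a chain of 2 nodes with a double edge at one end; the terminal node there is the unique short simple root (B_2), and {alpha_1, alpha_2, alpha_5, alpha_6} form a chain of 4 nodes with a double edge at one end; the terminal node there is the unique long simple root (C_4). A semisimple Lie algebra decomposes uniquely as the direct sum of simple ideals, one per connected component of its Dynkin diagram, so g ≅ B_2 ⊕ C_4 (dimension 10 + 36 = 46).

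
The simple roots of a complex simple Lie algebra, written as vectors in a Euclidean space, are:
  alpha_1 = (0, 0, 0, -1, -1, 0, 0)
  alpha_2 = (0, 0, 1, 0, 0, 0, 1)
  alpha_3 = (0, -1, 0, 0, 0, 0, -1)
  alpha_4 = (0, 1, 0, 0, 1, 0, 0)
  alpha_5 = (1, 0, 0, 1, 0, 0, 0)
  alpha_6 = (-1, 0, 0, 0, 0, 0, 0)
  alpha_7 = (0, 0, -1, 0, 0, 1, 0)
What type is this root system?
B_7

Compute the Cartan integers a_ij = 2(alpha_i, alpha_j)/(alpha_j, alpha_j); the resulting 7x7 Cartan matrix is
[[2, 0, 0, -1, -1, 0, 0], [0, 2, -1, 0, 0, 0, -1], [0, -1, 2, -1, 0, 0, 0], [-1, 0, -1, 2, 0, 0, 0], [-1, 0, 0, 0, 2, -2, 0], [0, 0, 0, 0, -1, 2, 0], [0, -1, 0, 0, 0, 0, 2]].
The roots have two lengths (squared-length ratio 2:1); the short ones are alpha_{6}. The associated Dynkin diagram is a chain of 7 nodes with a double edge at one end; the terminal node there is the unique short simple root (B_7), so the type is B_7 (the algebra so(15)).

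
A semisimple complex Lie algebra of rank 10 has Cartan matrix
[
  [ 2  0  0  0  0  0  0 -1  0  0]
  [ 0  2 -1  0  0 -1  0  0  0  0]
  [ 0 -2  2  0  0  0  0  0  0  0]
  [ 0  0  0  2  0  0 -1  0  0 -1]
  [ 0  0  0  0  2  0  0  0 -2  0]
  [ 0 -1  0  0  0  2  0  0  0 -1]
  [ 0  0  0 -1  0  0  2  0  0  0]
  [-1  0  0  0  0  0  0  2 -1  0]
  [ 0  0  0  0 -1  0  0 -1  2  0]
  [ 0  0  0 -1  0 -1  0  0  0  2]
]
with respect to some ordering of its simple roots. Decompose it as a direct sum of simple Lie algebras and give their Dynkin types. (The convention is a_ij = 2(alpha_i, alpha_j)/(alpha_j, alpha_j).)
C_4 + C_6

The diagram associated to this matrix has two connected components: the simple roots {alpha_1, alpha_5, alpha_8, alpha_9} form a chain of 4 nodes with a double edge at one end; the terminal node there is the unique long simple root (C_4), and {alpha_2, alpha_3, alpha_4, alpha_6, alpha_7, alpha_10} form a chain of 6 nodes with a double edge at one end; the terminal node there is the unique long simple root (C_6). A semisimple Lie algebra decomposes uniquely as the direct sum of simple ideals, one per connected component of its Dynkin diagram, so g ≅ C_4 ⊕ C_6 (dimension 36 + 78 = 114).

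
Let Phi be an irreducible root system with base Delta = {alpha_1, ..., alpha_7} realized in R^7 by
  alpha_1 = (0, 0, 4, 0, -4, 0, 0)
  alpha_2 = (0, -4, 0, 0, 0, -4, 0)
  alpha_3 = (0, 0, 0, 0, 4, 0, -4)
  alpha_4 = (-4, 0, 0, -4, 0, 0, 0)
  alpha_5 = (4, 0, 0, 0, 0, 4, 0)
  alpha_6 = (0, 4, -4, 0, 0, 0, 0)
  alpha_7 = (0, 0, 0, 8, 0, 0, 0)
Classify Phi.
C_7 (sp(14))

Compute the Cartan integers a_ij = 2(alpha_i, alpha_j)/(alpha_j, alpha_j); the resulting 7x7 Cartan matrix is
[[2, 0, -1, 0, 0, -1, 0], [0, 2, 0, 0, -1, -1, 0], [-1, 0, 2, 0, 0, 0, 0], [0, 0, 0, 2, -1, 0, -1], [0, -1, 0, -1, 2, 0, 0], [-1, -1, 0, 0, 0, 2, 0], [0, 0, 0, -2, 0, 0, 2]].
The roots have two lengths (squared-length ratio 2:1); the short ones are alpha_{1,2,3,4,5,6}. The associated Dynkin diagram is a chain of 7 nodes with a double edge at one end; the terminal node there is the unique long simple root (C_7), so the type is C_7 (the algebra sp(14)).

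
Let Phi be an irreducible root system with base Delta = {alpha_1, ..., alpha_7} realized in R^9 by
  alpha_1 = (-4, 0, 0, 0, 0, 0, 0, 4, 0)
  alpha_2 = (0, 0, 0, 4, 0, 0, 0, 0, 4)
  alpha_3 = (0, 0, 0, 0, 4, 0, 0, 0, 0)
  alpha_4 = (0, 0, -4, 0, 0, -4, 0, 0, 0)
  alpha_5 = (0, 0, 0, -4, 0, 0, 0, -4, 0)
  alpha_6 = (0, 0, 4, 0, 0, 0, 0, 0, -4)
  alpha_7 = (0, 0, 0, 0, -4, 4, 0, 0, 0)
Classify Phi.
B7

Compute the Cartan integers a_ij = 2(alpha_i, alpha_j)/(alpha_j, alpha_j); the resulting 7x7 Cartan matrix is
[[2, 0, 0, 0, -1, 0, 0], [0, 2, 0, 0, -1, -1, 0], [0, 0, 2, 0, 0, 0, -1], [0, 0, 0, 2, 0, -1, -1], [-1, -1, 0, 0, 2, 0, 0], [0, -1, 0, -1, 0, 2, 0], [0, 0, -2, -1, 0, 0, 2]].
The roots have two lengths (squared-length ratio 2:1); the short ones are alpha_{3}. The associated Dynkin diagram is a chain of 7 nodes with a double edge at one end; the terminal node there is the unique short simple root (B_7), so the type is B_7 (the algebra so(15)).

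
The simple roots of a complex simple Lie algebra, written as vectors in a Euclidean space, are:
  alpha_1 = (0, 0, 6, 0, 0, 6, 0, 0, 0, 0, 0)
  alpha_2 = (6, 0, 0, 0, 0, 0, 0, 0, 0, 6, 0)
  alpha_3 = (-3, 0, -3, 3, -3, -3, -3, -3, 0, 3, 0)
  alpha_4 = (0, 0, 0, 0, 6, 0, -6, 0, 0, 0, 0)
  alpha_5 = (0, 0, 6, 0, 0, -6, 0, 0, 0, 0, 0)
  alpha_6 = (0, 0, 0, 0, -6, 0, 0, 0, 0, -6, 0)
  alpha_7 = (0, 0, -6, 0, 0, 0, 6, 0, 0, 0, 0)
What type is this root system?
Compute the Cartan integers a_ij = 2(alpha_i, alpha_j)/(alpha_j, alpha_j); the resulting 7x7 Cartan matrix is
[[2, 0, -1, 0, 0, 0, -1], [0, 2, 0, 0, 0, -1, 0], [-1, 0, 2, 0, 0, 0, 0], [0, 0, 0, 2, 0, -1, -1], [0, 0, 0, 0, 2, 0, -1], [0, -1, 0, -1, 0, 2, 0], [-1, 0, 0, -1, -1, 0, 2]].
All simple roots have the same length, so the diagram is simply laced. The associated Dynkin diagram is a chain of 6 nodes with one extra node attached to the third node from one end (E_7), so the type is E_7.

E7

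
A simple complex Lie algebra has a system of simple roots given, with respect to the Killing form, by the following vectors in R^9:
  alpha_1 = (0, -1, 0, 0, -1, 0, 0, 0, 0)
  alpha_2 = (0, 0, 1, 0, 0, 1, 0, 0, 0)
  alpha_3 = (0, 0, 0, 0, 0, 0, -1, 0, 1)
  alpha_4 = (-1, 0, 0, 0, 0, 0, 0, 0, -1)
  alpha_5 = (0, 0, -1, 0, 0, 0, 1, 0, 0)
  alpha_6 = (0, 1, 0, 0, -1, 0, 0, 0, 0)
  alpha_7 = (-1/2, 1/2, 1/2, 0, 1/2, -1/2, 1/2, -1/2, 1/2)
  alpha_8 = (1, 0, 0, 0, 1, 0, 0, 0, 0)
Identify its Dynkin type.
Compute the Cartan integers a_ij = 2(alpha_i, alpha_j)/(alpha_j, alpha_j); the resulting 8x8 Cartan matrix is
[[2, 0, 0, 0, 0, 0, -1, -1], [0, 2, 0, 0, -1, 0, 0, 0], [0, 0, 2, -1, -1, 0, 0, 0], [0, 0, -1, 2, 0, 0, 0, -1], [0, -1, -1, 0, 2, 0, 0, 0], [0, 0, 0, 0, 0, 2, 0, -1], [-1, 0, 0, 0, 0, 0, 2, 0], [-1, 0, 0, -1, 0, -1, 0, 2]].
All simple roots have the same length, so the diagram is simply laced. The associated Dynkin diagram is a chain of 7 nodes with one extra node attached to the third node from one end (E_8), so the type is E_8.

E_8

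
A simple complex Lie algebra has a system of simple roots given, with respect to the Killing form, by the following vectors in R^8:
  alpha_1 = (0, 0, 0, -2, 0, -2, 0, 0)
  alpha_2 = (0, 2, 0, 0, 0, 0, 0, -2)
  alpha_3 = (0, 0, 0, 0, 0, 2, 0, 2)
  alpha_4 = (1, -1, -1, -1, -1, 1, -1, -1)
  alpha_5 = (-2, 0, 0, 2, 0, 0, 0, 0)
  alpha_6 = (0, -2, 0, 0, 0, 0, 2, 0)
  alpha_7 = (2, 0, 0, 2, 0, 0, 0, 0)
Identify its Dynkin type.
Compute the Cartan integers a_ij = 2(alpha_i, alpha_j)/(alpha_j, alpha_j); the resulting 7x7 Cartan matrix is
[[2, 0, -1, 0, -1, 0, -1], [0, 2, -1, 0, 0, -1, 0], [-1, -1, 2, 0, 0, 0, 0], [0, 0, 0, 2, -1, 0, 0], [-1, 0, 0, -1, 2, 0, 0], [0, -1, 0, 0, 0, 2, 0], [-1, 0, 0, 0, 0, 0, 2]].
All simple roots have the same length, so the diagram is simply laced. The associated Dynkin diagram is a chain of 6 nodes with one extra node attached to the third node from one end (E_7), so the type is E_7.

E7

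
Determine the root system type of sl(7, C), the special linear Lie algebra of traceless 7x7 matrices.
This is sl(7), which has dimension 7^2 - 1 = 48 and rank 7 - 1 = 6 (a Cartan subalgebra is the diagonal traceless matrices). In the classification of classical Lie algebras, the special linear algebra sl(n+1) has type A_n; here n = 6, so the Dynkin diagram is a chain of 6 nodes with single edges (A_6). Hence the type is A_6.

A_6 (sl(7))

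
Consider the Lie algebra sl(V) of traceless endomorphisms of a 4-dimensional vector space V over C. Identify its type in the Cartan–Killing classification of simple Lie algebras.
type A_3

This is sl(4), which has dimension 4^2 - 1 = 15 and rank 4 - 1 = 3 (a Cartan subalgebra is the diagonal traceless matrices). In the classification of classical Lie algebras, the special linear algebra sl(n+1) has type A_n; here n = 3, so the Dynkin diagram is a chain of 3 nodes with single edges (A_3). Hence the type is A_3.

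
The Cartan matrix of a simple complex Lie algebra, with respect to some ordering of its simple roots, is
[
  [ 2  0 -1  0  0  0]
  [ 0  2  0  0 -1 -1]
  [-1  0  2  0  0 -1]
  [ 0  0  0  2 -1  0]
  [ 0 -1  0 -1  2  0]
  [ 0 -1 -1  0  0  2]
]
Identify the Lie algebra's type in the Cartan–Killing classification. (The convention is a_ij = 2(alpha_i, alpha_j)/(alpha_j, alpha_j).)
A_6 (sl(7))

The matrix has rank 6 with 2's on the diagonal. Reading the off-diagonal entries as Dynkin edges (a single edge where a_ij = a_ji = -1; a double or triple edge where a_ij * a_ji = 2 or 3), the diagram is a chain of 6 nodes with single edges (A_6). One simple-root ordering that puts it in standard form is (alpha_4, alpha_5, alpha_2, alpha_6, alpha_3, alpha_1). So the algebra is type A_6, i.e. sl(7).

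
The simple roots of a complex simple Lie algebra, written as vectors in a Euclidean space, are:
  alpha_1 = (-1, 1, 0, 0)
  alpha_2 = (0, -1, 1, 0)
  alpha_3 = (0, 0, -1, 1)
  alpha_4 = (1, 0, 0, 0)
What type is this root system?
Compute the Cartan integers a_ij = 2(alpha_i, alpha_j)/(alpha_j, alpha_j); the resulting 4x4 Cartan matrix is
[[2, -1, 0, -2], [-1, 2, -1, 0], [0, -1, 2, 0], [-1, 0, 0, 2]].
The roots have two lengths (squared-length ratio 2:1); the short ones are alpha_{4}. The associated Dynkin diagram is a chain of 4 nodes with a double edge at one end; the terminal node there is the unique short simple root (B_4), so the type is B_4 (the algebra so(9)).

B_4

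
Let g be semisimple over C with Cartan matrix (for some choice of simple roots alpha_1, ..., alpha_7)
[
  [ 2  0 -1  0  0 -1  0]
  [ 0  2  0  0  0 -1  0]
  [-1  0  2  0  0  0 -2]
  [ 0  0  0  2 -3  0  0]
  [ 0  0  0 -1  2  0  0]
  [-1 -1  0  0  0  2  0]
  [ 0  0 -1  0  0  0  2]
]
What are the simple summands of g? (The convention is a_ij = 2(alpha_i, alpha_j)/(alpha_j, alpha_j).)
The diagram associated to this matrix has two connected components: the simple roots {alpha_1, alpha_2, alpha_3, alpha_6, alpha_7} form a chain of 5 nodes with a double edge at one end; the terminal node there is the unique short simple root (B_5), and {alpha_4, alpha_5} form two nodes joined by a triple edge (G_2). A semisimple Lie algebra decomposes uniquely as the direct sum of simple ideals, one per connected component of its Dynkin diagram, so g ≅ B_5 ⊕ G_2 (dimension 55 + 14 = 69).

B5 ⊕ G2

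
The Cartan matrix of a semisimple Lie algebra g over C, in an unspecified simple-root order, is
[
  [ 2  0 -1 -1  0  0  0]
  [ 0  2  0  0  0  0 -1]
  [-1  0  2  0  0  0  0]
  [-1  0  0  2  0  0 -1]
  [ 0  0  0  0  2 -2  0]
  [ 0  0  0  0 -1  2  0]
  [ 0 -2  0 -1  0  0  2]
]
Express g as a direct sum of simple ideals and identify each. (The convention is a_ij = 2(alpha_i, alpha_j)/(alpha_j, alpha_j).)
B_2 (so(5)) ⊕ B_5 (so(11))

The diagram associated to this matrix has two connected components: the simple roots {alpha_5, alpha_6} form a chain of 2 nodes with a double edge at one end; the terminal node there is the unique short simple root (B_2), and {alpha_1, alpha_2, alpha_3, alpha_4, alpha_7} form a chain of 5 nodes with a double edge at one end; the terminal node there is the unique short simple root (B_5). A semisimple Lie algebra decomposes uniquely as the direct sum of simple ideals, one per connected component of its Dynkin diagram, so g ≅ B_2 ⊕ B_5 (dimension 10 + 55 = 65).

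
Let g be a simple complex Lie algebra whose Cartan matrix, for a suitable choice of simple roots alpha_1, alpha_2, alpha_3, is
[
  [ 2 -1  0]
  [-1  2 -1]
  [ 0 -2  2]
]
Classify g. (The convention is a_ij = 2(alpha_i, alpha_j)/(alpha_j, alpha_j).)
type C_3

The matrix has rank 3 with 2's on the diagonal. Reading the off-diagonal entries as Dynkin edges (a single edge where a_ij = a_ji = -1; a double or triple edge where a_ij * a_ji = 2 or 3), the diagram is a chain of 3 nodes with a double edge at one end; the terminal node there is the unique long simple root (C_3). One simple-root ordering that puts it in standard form is (alpha_1, alpha_2, alpha_3). So the algebra is type C_3, i.e. sp(6).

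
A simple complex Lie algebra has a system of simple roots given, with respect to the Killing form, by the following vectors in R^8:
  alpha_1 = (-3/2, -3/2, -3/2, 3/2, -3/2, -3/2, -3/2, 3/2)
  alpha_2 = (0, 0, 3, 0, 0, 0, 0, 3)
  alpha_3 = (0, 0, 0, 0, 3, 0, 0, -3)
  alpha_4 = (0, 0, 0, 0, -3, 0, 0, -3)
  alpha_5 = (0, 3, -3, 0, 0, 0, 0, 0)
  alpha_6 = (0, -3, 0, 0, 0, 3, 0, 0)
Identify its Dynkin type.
E6

Compute the Cartan integers a_ij = 2(alpha_i, alpha_j)/(alpha_j, alpha_j); the resulting 6x6 Cartan matrix is
[[2, 0, -1, 0, 0, 0], [0, 2, -1, -1, -1, 0], [-1, -1, 2, 0, 0, 0], [0, -1, 0, 2, 0, 0], [0, -1, 0, 0, 2, -1], [0, 0, 0, 0, -1, 2]].
All simple roots have the same length, so the diagram is simply laced. The associated Dynkin diagram is a chain of 5 nodes with one extra node attached to the third node from one end (E_6), so the type is E_6.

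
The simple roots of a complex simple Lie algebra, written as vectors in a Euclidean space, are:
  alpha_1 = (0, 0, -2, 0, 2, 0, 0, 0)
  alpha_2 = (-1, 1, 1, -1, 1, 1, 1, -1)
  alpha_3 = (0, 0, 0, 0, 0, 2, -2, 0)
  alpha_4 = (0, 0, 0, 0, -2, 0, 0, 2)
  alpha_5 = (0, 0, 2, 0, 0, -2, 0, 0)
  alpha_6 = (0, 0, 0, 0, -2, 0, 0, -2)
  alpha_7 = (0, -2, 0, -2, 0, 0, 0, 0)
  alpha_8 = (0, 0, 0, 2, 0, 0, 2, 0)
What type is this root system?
E8

Compute the Cartan integers a_ij = 2(alpha_i, alpha_j)/(alpha_j, alpha_j); the resulting 8x8 Cartan matrix is
[[2, 0, 0, -1, -1, -1, 0, 0], [0, 2, 0, -1, 0, 0, 0, 0], [0, 0, 2, 0, -1, 0, 0, -1], [-1, -1, 0, 2, 0, 0, 0, 0], [-1, 0, -1, 0, 2, 0, 0, 0], [-1, 0, 0, 0, 0, 2, 0, 0], [0, 0, 0, 0, 0, 0, 2, -1], [0, 0, -1, 0, 0, 0, -1, 2]].
All simple roots have the same length, so the diagram is simply laced. The associated Dynkin diagram is a chain of 7 nodes with one extra node attached to the third node from one end (E_8), so the type is E_8.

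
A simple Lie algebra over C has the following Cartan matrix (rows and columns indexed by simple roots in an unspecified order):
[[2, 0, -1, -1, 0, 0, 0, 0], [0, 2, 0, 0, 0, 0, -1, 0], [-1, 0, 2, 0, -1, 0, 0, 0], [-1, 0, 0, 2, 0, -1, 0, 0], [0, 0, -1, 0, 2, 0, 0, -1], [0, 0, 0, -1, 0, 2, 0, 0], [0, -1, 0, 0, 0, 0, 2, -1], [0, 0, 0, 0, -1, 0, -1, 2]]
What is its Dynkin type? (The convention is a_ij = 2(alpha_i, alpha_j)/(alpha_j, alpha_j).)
A_8

The matrix has rank 8 with 2's on the diagonal. Reading the off-diagonal entries as Dynkin edges (a single edge where a_ij = a_ji = -1; a double or triple edge where a_ij * a_ji = 2 or 3), the diagram is a chain of 8 nodes with single edges (A_8). One simple-root ordering that puts it in standard form is (alpha_6, alpha_4, alpha_1, alpha_3, alpha_5, alpha_8, alpha_7, alpha_2). So the algebra is type A_8, i.e. sl(9).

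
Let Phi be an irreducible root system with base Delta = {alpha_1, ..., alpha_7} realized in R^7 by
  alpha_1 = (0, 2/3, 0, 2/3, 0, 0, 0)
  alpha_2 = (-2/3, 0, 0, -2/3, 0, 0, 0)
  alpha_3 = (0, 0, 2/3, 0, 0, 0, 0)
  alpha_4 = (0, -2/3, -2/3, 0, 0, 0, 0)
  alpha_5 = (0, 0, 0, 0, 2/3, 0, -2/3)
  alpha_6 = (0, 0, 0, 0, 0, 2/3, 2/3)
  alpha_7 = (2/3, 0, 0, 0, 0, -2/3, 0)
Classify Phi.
B7

Compute the Cartan integers a_ij = 2(alpha_i, alpha_j)/(alpha_j, alpha_j); the resulting 7x7 Cartan matrix is
[[2, -1, 0, -1, 0, 0, 0], [-1, 2, 0, 0, 0, 0, -1], [0, 0, 2, -1, 0, 0, 0], [-1, 0, -2, 2, 0, 0, 0], [0, 0, 0, 0, 2, -1, 0], [0, 0, 0, 0, -1, 2, -1], [0, -1, 0, 0, 0, -1, 2]].
The roots have two lengths (squared-length ratio 2:1); the short ones are alpha_{3}. The associated Dynkin diagram is a chain of 7 nodes with a double edge at one end; the terminal node there is the unique short simple root (B_7), so the type is B_7 (the algebra so(15)).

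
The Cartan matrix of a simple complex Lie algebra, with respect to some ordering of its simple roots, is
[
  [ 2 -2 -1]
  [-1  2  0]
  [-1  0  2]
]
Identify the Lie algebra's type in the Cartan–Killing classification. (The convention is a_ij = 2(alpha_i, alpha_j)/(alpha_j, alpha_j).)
B_3 (so(7))

The matrix has rank 3 with 2's on the diagonal. Reading the off-diagonal entries as Dynkin edges (a single edge where a_ij = a_ji = -1; a double or triple edge where a_ij * a_ji = 2 or 3), the diagram is a chain of 3 nodes with a double edge at one end; the terminal node there is the unique short simple root (B_3). One simple-root ordering that puts it in standard form is (alpha_3, alpha_1, alpha_2). So the algebra is type B_3, i.e. so(7).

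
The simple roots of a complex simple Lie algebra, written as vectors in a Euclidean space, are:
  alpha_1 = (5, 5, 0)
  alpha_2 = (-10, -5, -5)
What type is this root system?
G2

Compute the Cartan integers a_ij = 2(alpha_i, alpha_j)/(alpha_j, alpha_j); the resulting 2x2 Cartan matrix is
[[2, -1], [-3, 2]].
The roots have two lengths (squared-length ratio 3:1); the short ones are alpha_{1}. The associated Dynkin diagram is two nodes joined by a triple edge (G_2), so the type is G_2.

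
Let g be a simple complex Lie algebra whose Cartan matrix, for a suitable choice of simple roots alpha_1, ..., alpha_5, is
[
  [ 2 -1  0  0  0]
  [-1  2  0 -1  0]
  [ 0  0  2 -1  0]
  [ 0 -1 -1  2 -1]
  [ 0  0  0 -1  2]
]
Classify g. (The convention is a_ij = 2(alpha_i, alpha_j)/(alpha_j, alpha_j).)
type D_5

The matrix has rank 5 with 2's on the diagonal. Reading the off-diagonal entries as Dynkin edges (a single edge where a_ij = a_ji = -1; a double or triple edge where a_ij * a_ji = 2 or 3), the diagram is a chain of 3 nodes with a fork of two nodes at one end (D_5). One simple-root ordering that puts it in standard form is (alpha_1, alpha_2, alpha_4, alpha_3, alpha_5). So the algebra is type D_5, i.e. so(10).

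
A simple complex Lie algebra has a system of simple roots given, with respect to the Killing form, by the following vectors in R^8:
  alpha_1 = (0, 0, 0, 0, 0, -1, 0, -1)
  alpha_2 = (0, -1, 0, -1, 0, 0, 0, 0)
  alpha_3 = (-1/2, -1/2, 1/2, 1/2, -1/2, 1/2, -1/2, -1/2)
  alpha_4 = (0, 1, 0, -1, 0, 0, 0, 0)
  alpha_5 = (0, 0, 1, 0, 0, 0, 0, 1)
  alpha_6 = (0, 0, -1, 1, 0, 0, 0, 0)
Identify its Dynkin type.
Compute the Cartan integers a_ij = 2(alpha_i, alpha_j)/(alpha_j, alpha_j); the resulting 6x6 Cartan matrix is
[[2, 0, 0, 0, -1, 0], [0, 2, 0, 0, 0, -1], [0, 0, 2, -1, 0, 0], [0, 0, -1, 2, 0, -1], [-1, 0, 0, 0, 2, -1], [0, -1, 0, -1, -1, 2]].
All simple roots have the same length, so the diagram is simply laced. The associated Dynkin diagram is a chain of 5 nodes with one extra node attached to the third node from one end (E_6), so the type is E_6.

E_6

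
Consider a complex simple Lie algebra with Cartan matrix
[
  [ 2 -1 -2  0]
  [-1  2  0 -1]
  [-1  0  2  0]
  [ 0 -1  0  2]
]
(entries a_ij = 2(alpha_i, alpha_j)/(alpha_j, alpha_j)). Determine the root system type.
The matrix has rank 4 with 2's on the diagonal. Reading the off-diagonal entries as Dynkin edges (a single edge where a_ij = a_ji = -1; a double or triple edge where a_ij * a_ji = 2 or 3), the diagram is a chain of 4 nodes with a double edge at one end; the terminal node there is the unique short simple root (B_4). One simple-root ordering that puts it in standard form is (alpha_4, alpha_2, alpha_1, alpha_3). So the algebra is type B_4, i.e. so(9).

B4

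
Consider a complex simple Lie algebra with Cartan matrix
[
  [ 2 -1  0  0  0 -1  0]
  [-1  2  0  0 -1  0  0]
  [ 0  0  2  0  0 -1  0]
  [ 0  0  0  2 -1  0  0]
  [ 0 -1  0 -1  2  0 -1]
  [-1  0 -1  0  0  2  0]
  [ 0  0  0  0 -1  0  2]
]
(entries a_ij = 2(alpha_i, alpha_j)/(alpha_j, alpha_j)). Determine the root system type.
The matrix has rank 7 with 2's on the diagonal. Reading the off-diagonal entries as Dynkin edges (a single edge where a_ij = a_ji = -1; a double or triple edge where a_ij * a_ji = 2 or 3), the diagram is a chain of 5 nodes with a fork of two nodes at one end (D_7). One simple-root ordering that puts it in standard form is (alpha_3, alpha_6, alpha_1, alpha_2, alpha_5, alpha_4, alpha_7). So the algebra is type D_7, i.e. so(14).

type D_7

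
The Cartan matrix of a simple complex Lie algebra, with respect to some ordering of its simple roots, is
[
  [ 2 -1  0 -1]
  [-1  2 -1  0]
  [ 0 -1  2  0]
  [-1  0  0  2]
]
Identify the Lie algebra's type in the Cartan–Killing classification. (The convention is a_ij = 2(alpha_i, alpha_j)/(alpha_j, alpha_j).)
A_4

The matrix has rank 4 with 2's on the diagonal. Reading the off-diagonal entries as Dynkin edges (a single edge where a_ij = a_ji = -1; a double or triple edge where a_ij * a_ji = 2 or 3), the diagram is a chain of 4 nodes with single edges (A_4). One simple-root ordering that puts it in standard form is (alpha_3, alpha_2, alpha_1, alpha_4). So the algebra is type A_4, i.e. sl(5).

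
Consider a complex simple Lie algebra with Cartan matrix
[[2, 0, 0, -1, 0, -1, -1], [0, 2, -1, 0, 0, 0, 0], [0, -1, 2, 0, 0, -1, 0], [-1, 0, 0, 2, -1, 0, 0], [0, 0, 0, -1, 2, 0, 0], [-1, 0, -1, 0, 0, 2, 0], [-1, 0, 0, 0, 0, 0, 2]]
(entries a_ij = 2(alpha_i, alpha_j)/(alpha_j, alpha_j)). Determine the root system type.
The matrix has rank 7 with 2's on the diagonal. Reading the off-diagonal entries as Dynkin edges (a single edge where a_ij = a_ji = -1; a double or triple edge where a_ij * a_ji = 2 or 3), the diagram is a chain of 6 nodes with one extra node attached to the third node from one end (E_7). One simple-root ordering that puts it in standard form is (alpha_5, alpha_7, alpha_4, alpha_1, alpha_6, alpha_3, alpha_2). So the algebra is type E_7.

E_7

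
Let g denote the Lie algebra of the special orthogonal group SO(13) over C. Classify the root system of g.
B_6 (so(13))

This is so(13) with 13 odd, which has dimension 13(13-1)/2 = 78 and rank (13-1)/2 = 6. In the classification of classical Lie algebras, the orthogonal algebra so(2n+1) in an odd number of variables has type B_n; here n = 6, so the Dynkin diagram is a chain of 6 nodes with a double edge at one end; the terminal node there is the unique short simple root (B_6). Hence the type is B_6.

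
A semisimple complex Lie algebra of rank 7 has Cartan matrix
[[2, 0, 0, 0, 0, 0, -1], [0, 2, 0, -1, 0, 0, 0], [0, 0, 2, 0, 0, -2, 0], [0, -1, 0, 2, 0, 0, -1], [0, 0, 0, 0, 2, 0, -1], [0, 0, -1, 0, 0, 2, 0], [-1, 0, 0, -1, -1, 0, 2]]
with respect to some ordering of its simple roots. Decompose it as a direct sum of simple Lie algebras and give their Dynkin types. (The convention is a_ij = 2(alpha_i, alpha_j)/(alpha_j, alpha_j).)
The diagram associated to this matrix has two connected components: the simple roots {alpha_3, alpha_6} form a chain of 2 nodes with a double edge at one end; the terminal node there is the unique short simple root (B_2), and {alpha_1, alpha_2, alpha_4, alpha_5, alpha_7} form a chain of 3 nodes with a fork of two nodes at one end (D_5). A semisimple Lie algebra decomposes uniquely as the direct sum of simple ideals, one per connected component of its Dynkin diagram, so g ≅ B_2 ⊕ D_5 (dimension 10 + 45 = 55).

B_2 (so(5)) + D_5 (so(10))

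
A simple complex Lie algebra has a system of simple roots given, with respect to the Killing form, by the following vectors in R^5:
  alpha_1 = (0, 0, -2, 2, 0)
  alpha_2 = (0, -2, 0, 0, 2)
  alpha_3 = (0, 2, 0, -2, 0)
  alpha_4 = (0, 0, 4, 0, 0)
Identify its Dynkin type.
type C_4

Compute the Cartan integers a_ij = 2(alpha_i, alpha_j)/(alpha_j, alpha_j); the resulting 4x4 Cartan matrix is
[[2, 0, -1, -1], [0, 2, -1, 0], [-1, -1, 2, 0], [-2, 0, 0, 2]].
The roots have two lengths (squared-length ratio 2:1); the short ones are alpha_{1,2,3}. The associated Dynkin diagram is a chain of 4 nodes with a double edge at one end; the terminal node there is the unique long simple root (C_4), so the type is C_4 (the algebra sp(8)).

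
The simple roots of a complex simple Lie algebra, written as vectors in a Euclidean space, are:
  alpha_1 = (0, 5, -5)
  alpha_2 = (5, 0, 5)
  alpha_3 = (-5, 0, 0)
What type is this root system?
B3

Compute the Cartan integers a_ij = 2(alpha_i, alpha_j)/(alpha_j, alpha_j); the resulting 3x3 Cartan matrix is
[[2, -1, 0], [-1, 2, -2], [0, -1, 2]].
The roots have two lengths (squared-length ratio 2:1); the short ones are alpha_{3}. The associated Dynkin diagram is a chain of 3 nodes with a double edge at one end; the terminal node there is the unique short simple root (B_3), so the type is B_3 (the algebra so(7)).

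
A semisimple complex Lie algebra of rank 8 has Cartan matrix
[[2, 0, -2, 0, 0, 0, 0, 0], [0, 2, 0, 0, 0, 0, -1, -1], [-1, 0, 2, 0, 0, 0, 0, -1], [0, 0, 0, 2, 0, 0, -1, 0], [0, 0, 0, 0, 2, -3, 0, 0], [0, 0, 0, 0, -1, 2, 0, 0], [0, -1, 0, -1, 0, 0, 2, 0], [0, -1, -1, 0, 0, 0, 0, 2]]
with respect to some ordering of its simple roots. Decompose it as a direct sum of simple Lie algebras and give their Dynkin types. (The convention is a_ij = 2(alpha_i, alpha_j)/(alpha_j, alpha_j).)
C_6 ⊕ G_2

The diagram associated to this matrix has two connected components: the simple roots {alpha_1, alpha_2, alpha_3, alpha_4, alpha_7, alpha_8} form a chain of 6 nodes with a double edge at one end; the terminal node there is the unique long simple root (C_6), and {alpha_5, alpha_6} form two nodes joined by a triple edge (G_2). A semisimple Lie algebra decomposes uniquely as the direct sum of simple ideals, one per connected component of its Dynkin diagram, so g ≅ C_6 ⊕ G_2 (dimension 78 + 14 = 92).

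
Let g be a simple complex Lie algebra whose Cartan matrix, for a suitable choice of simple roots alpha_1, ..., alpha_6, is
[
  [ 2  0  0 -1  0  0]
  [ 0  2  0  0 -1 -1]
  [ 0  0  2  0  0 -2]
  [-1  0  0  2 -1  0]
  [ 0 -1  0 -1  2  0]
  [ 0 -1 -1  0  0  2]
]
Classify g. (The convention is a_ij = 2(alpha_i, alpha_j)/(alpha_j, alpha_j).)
The matrix has rank 6 with 2's on the diagonal. Reading the off-diagonal entries as Dynkin edges (a single edge where a_ij = a_ji = -1; a double or triple edge where a_ij * a_ji = 2 or 3), the diagram is a chain of 6 nodes with a double edge at one end; the terminal node there is the unique long simple root (C_6). One simple-root ordering that puts it in standard form is (alpha_1, alpha_4, alpha_5, alpha_2, alpha_6, alpha_3). So the algebra is type C_6, i.e. sp(12).

C_6 (sp(12))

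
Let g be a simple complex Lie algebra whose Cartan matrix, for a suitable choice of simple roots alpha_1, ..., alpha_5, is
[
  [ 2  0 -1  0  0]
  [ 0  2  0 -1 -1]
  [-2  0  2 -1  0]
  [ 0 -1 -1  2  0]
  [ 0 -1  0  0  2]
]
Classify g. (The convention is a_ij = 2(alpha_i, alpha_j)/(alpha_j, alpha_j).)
B5

The matrix has rank 5 with 2's on the diagonal. Reading the off-diagonal entries as Dynkin edges (a single edge where a_ij = a_ji = -1; a double or triple edge where a_ij * a_ji = 2 or 3), the diagram is a chain of 5 nodes with a double edge at one end; the terminal node there is the unique short simple root (B_5). One simple-root ordering that puts it in standard form is (alpha_5, alpha_2, alpha_4, alpha_3, alpha_1). So the algebra is type B_5, i.e. so(11).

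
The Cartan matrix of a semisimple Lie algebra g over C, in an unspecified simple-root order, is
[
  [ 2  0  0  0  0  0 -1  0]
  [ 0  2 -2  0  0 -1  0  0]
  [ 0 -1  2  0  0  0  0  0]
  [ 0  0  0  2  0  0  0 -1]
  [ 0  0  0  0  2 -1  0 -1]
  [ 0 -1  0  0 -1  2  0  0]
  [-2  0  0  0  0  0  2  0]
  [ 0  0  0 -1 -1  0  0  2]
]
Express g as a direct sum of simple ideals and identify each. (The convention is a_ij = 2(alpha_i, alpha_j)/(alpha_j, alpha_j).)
The diagram associated to this matrix has two connected components: the simple roots {alpha_1, alpha_7} form a chain of 2 nodes with a double edge at one end; the terminal node there is the unique short simple root (B_2), and {alpha_2, alpha_3, alpha_4, alpha_5, alpha_6, alpha_8} form a chain of 6 nodes with a double edge at one end; the terminal node there is the unique short simple root (B_6). A semisimple Lie algebra decomposes uniquely as the direct sum of simple ideals, one per connected component of its Dynkin diagram, so g ≅ B_2 ⊕ B_6 (dimension 10 + 78 = 88).

type B_2 + type B_6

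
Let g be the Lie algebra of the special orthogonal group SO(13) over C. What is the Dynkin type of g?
This is so(13) with 13 odd, which has dimension 13(13-1)/2 = 78 and rank (13-1)/2 = 6. In the classification of classical Lie algebras, the orthogonal algebra so(2n+1) in an odd number of variables has type B_n; here n = 6, so the Dynkin diagram is a chain of 6 nodes with a double edge at one end; the terminal node there is the unique short simple root (B_6). Hence the type is B_6.

B_6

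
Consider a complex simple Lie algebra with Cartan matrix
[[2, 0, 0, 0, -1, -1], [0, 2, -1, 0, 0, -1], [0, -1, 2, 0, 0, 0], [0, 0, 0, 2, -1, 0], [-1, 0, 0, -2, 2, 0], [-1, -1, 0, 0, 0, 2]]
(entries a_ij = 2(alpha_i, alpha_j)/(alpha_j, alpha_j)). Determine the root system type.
type B_6

The matrix has rank 6 with 2's on the diagonal. Reading the off-diagonal entries as Dynkin edges (a single edge where a_ij = a_ji = -1; a double or triple edge where a_ij * a_ji = 2 or 3), the diagram is a chain of 6 nodes with a double edge at one end; the terminal node there is the unique short simple root (B_6). One simple-root ordering that puts it in standard form is (alpha_3, alpha_2, alpha_6, alpha_1, alpha_5, alpha_4). So the algebra is type B_6, i.e. so(13).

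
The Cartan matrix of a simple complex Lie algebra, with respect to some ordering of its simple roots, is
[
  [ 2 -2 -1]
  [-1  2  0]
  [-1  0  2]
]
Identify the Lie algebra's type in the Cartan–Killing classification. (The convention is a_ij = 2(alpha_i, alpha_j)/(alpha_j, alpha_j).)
The matrix has rank 3 with 2's on the diagonal. Reading the off-diagonal entries as Dynkin edges (a single edge where a_ij = a_ji = -1; a double or triple edge where a_ij * a_ji = 2 or 3), the diagram is a chain of 3 nodes with a double edge at one end; the terminal node there is the unique short simple root (B_3). One simple-root ordering that puts it in standard form is (alpha_3, alpha_1, alpha_2). So the algebra is type B_3, i.e. so(7).

B_3 (so(7))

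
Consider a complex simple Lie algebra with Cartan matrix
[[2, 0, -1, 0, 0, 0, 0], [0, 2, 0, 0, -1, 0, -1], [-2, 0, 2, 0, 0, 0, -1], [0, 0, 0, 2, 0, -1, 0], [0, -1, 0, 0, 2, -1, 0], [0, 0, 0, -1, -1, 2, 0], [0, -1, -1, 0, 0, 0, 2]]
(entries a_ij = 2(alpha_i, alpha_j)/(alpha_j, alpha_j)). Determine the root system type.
B7

The matrix has rank 7 with 2's on the diagonal. Reading the off-diagonal entries as Dynkin edges (a single edge where a_ij = a_ji = -1; a double or triple edge where a_ij * a_ji = 2 or 3), the diagram is a chain of 7 nodes with a double edge at one end; the terminal node there is the unique short simple root (B_7). One simple-root ordering that puts it in standard form is (alpha_4, alpha_6, alpha_5, alpha_2, alpha_7, alpha_3, alpha_1). So the algebra is type B_7, i.e. so(15).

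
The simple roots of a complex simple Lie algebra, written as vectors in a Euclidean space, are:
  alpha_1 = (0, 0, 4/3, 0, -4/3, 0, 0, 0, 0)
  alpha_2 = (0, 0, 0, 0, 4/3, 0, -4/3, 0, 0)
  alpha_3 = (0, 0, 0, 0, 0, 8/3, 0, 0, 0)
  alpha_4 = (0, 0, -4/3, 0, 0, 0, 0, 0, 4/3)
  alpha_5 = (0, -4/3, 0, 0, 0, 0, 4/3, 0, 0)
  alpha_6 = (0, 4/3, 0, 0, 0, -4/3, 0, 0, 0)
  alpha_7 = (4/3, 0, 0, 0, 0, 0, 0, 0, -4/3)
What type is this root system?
Compute the Cartan integers a_ij = 2(alpha_i, alpha_j)/(alpha_j, alpha_j); the resulting 7x7 Cartan matrix is
[[2, -1, 0, -1, 0, 0, 0], [-1, 2, 0, 0, -1, 0, 0], [0, 0, 2, 0, 0, -2, 0], [-1, 0, 0, 2, 0, 0, -1], [0, -1, 0, 0, 2, -1, 0], [0, 0, -1, 0, -1, 2, 0], [0, 0, 0, -1, 0, 0, 2]].
The roots have two lengths (squared-length ratio 2:1); the short ones are alpha_{1,2,4,5,6,7}. The associated Dynkin diagram is a chain of 7 nodes with a double edge at one end; the terminal node there is the unique long simple root (C_7), so the type is C_7 (the algebra sp(14)).

C_7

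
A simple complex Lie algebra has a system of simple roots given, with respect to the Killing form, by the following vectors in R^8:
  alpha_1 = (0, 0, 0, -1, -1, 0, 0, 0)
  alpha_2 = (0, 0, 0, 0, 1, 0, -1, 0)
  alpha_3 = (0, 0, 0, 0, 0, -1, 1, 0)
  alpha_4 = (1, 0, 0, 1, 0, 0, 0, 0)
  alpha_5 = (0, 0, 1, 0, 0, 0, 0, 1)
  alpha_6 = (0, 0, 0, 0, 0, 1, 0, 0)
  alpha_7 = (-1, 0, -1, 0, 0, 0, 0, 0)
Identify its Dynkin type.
Compute the Cartan integers a_ij = 2(alpha_i, alpha_j)/(alpha_j, alpha_j); the resulting 7x7 Cartan matrix is
[[2, -1, 0, -1, 0, 0, 0], [-1, 2, -1, 0, 0, 0, 0], [0, -1, 2, 0, 0, -2, 0], [-1, 0, 0, 2, 0, 0, -1], [0, 0, 0, 0, 2, 0, -1], [0, 0, -1, 0, 0, 2, 0], [0, 0, 0, -1, -1, 0, 2]].
The roots have two lengths (squared-length ratio 2:1); the short ones are alpha_{6}. The associated Dynkin diagram is a chain of 7 nodes with a double edge at one end; the terminal node there is the unique short simple root (B_7), so the type is B_7 (the algebra so(15)).

type B_7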